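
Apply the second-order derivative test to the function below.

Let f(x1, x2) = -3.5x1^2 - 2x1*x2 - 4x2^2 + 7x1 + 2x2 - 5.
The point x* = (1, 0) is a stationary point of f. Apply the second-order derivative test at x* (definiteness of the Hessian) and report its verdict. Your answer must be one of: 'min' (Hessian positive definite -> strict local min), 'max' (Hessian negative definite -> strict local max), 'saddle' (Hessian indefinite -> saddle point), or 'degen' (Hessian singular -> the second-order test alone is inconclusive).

Compute the Hessian H = grad^2 f:
  H = [[-7, -2], [-2, -8]]
Verify stationarity: grad f(x*) = H x* + g = (0, 0).
Eigenvalues of H: -9.5616, -5.4384.
Both eigenvalues < 0, so H is negative definite -> x* is a strict local max.

max


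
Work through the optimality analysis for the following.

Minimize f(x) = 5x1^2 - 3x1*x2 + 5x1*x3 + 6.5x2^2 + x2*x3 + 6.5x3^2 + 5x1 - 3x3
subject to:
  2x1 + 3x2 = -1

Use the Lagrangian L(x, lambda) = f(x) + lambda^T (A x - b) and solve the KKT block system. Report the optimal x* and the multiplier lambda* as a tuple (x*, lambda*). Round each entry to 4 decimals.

Form the Lagrangian:
  L(x, lambda) = (1/2) x^T Q x + c^T x + lambda^T (A x - b)
Stationarity (grad_x L = 0): Q x + c + A^T lambda = 0.
Primal feasibility: A x = b.

This gives the KKT block system:
  [ Q   A^T ] [ x     ]   [-c ]
  [ A    0  ] [ lambda ] = [ b ]

Solving the linear system:
  x*      = (-0.5455, 0.0303, 0.4382)
  lambda* = (-0.8228)
  f(x*)   = -2.4324

x* = (-0.5455, 0.0303, 0.4382), lambda* = (-0.8228)


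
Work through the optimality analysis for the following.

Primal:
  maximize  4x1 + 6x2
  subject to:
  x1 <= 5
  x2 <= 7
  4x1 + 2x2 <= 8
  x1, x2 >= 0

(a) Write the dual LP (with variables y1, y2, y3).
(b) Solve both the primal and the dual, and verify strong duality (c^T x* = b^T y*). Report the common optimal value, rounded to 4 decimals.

The standard primal-dual pair for 'max c^T x s.t. A x <= b, x >= 0' is:
  Dual:  min b^T y  s.t.  A^T y >= c,  y >= 0.

So the dual LP is:
  minimize  5y1 + 7y2 + 8y3
  subject to:
    y1 + 4y3 >= 4
    y2 + 2y3 >= 6
    y1, y2, y3 >= 0

Solving the primal: x* = (0, 4).
  primal value c^T x* = 24.
Solving the dual: y* = (0, 0, 3).
  dual value b^T y* = 24.
Strong duality: c^T x* = b^T y*. Confirmed.

24


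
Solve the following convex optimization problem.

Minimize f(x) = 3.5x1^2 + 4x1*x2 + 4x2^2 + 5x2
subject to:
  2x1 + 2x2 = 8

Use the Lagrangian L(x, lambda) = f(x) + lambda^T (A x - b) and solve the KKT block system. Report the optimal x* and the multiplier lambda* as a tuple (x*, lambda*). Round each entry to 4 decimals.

Form the Lagrangian:
  L(x, lambda) = (1/2) x^T Q x + c^T x + lambda^T (A x - b)
Stationarity (grad_x L = 0): Q x + c + A^T lambda = 0.
Primal feasibility: A x = b.

This gives the KKT block system:
  [ Q   A^T ] [ x     ]   [-c ]
  [ A    0  ] [ lambda ] = [ b ]

Solving the linear system:
  x*      = (3, 1)
  lambda* = (-12.5)
  f(x*)   = 52.5

x* = (3, 1), lambda* = (-12.5)


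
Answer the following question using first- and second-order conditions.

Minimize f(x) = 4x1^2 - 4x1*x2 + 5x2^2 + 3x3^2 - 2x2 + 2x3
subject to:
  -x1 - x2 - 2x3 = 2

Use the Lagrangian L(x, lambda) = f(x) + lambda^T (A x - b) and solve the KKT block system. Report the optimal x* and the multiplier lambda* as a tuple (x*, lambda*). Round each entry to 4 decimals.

Form the Lagrangian:
  L(x, lambda) = (1/2) x^T Q x + c^T x + lambda^T (A x - b)
Stationarity (grad_x L = 0): Q x + c + A^T lambda = 0.
Primal feasibility: A x = b.

This gives the KKT block system:
  [ Q   A^T ] [ x     ]   [-c ]
  [ A    0  ] [ lambda ] = [ b ]

Solving the linear system:
  x*      = (-0.2233, -0.0485, -0.8641)
  lambda* = (-1.5922)
  f(x*)   = 0.7767

x* = (-0.2233, -0.0485, -0.8641), lambda* = (-1.5922)


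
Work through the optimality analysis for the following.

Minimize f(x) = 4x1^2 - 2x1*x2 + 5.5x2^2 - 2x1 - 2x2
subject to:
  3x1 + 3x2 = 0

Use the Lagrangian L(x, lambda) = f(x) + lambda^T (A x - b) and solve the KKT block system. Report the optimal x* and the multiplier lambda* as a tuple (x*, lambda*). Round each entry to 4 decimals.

Form the Lagrangian:
  L(x, lambda) = (1/2) x^T Q x + c^T x + lambda^T (A x - b)
Stationarity (grad_x L = 0): Q x + c + A^T lambda = 0.
Primal feasibility: A x = b.

This gives the KKT block system:
  [ Q   A^T ] [ x     ]   [-c ]
  [ A    0  ] [ lambda ] = [ b ]

Solving the linear system:
  x*      = (0, 0)
  lambda* = (0.6667)
  f(x*)   = 0

x* = (0, 0), lambda* = (0.6667)


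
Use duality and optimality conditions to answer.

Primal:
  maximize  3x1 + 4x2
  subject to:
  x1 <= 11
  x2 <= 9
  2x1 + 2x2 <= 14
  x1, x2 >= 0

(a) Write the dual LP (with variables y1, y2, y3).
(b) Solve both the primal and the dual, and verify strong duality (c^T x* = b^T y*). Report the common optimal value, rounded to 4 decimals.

The standard primal-dual pair for 'max c^T x s.t. A x <= b, x >= 0' is:
  Dual:  min b^T y  s.t.  A^T y >= c,  y >= 0.

So the dual LP is:
  minimize  11y1 + 9y2 + 14y3
  subject to:
    y1 + 2y3 >= 3
    y2 + 2y3 >= 4
    y1, y2, y3 >= 0

Solving the primal: x* = (0, 7).
  primal value c^T x* = 28.
Solving the dual: y* = (0, 0, 2).
  dual value b^T y* = 28.
Strong duality: c^T x* = b^T y*. Confirmed.

28


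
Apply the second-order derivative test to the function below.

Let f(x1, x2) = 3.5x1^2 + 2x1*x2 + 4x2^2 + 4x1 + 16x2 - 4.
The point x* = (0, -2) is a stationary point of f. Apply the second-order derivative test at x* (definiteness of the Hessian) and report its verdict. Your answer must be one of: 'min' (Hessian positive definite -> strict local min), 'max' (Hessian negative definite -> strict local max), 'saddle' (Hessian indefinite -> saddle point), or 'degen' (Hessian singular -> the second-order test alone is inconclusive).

Compute the Hessian H = grad^2 f:
  H = [[7, 2], [2, 8]]
Verify stationarity: grad f(x*) = H x* + g = (0, 0).
Eigenvalues of H: 5.4384, 9.5616.
Both eigenvalues > 0, so H is positive definite -> x* is a strict local min.

min


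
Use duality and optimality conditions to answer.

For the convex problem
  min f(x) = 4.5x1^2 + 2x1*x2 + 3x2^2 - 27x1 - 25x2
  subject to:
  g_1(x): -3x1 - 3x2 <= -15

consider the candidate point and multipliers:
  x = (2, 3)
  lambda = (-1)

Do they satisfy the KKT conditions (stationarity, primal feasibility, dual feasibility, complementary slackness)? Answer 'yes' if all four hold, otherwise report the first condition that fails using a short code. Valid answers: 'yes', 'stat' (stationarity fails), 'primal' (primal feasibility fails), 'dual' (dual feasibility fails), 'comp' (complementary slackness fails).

Gradient of f: grad f(x) = Q x + c = (-3, -3)
Constraint values g_i(x) = a_i^T x - b_i:
  g_1((2, 3)) = 0
Stationarity residual: grad f(x) + sum_i lambda_i a_i = (0, 0)
  -> stationarity OK
Primal feasibility (all g_i <= 0): OK
Dual feasibility (all lambda_i >= 0): FAILS
Complementary slackness (lambda_i * g_i(x) = 0 for all i): OK

Verdict: the first failing condition is dual_feasibility -> dual.

dual


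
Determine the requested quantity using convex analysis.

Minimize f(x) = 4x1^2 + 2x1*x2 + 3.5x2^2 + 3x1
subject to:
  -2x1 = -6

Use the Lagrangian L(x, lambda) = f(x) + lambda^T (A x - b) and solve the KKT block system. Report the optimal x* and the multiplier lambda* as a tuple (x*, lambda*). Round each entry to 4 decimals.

Form the Lagrangian:
  L(x, lambda) = (1/2) x^T Q x + c^T x + lambda^T (A x - b)
Stationarity (grad_x L = 0): Q x + c + A^T lambda = 0.
Primal feasibility: A x = b.

This gives the KKT block system:
  [ Q   A^T ] [ x     ]   [-c ]
  [ A    0  ] [ lambda ] = [ b ]

Solving the linear system:
  x*      = (3, -0.8571)
  lambda* = (12.6429)
  f(x*)   = 42.4286

x* = (3, -0.8571), lambda* = (12.6429)


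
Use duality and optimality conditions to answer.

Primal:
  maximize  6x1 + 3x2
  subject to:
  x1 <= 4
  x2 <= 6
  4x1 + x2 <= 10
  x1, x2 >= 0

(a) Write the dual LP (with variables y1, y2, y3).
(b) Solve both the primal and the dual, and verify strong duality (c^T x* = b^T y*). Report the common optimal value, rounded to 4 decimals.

The standard primal-dual pair for 'max c^T x s.t. A x <= b, x >= 0' is:
  Dual:  min b^T y  s.t.  A^T y >= c,  y >= 0.

So the dual LP is:
  minimize  4y1 + 6y2 + 10y3
  subject to:
    y1 + 4y3 >= 6
    y2 + y3 >= 3
    y1, y2, y3 >= 0

Solving the primal: x* = (1, 6).
  primal value c^T x* = 24.
Solving the dual: y* = (0, 1.5, 1.5).
  dual value b^T y* = 24.
Strong duality: c^T x* = b^T y*. Confirmed.

24


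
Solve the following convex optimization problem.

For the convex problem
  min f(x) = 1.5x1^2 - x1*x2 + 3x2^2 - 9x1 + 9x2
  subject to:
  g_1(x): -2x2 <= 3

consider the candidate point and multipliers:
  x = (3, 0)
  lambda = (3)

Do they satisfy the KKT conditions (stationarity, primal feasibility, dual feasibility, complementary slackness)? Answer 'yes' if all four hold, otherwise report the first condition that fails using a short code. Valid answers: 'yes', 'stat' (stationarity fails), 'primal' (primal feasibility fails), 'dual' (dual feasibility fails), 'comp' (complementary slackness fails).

Gradient of f: grad f(x) = Q x + c = (0, 6)
Constraint values g_i(x) = a_i^T x - b_i:
  g_1((3, 0)) = -3
Stationarity residual: grad f(x) + sum_i lambda_i a_i = (0, 0)
  -> stationarity OK
Primal feasibility (all g_i <= 0): OK
Dual feasibility (all lambda_i >= 0): OK
Complementary slackness (lambda_i * g_i(x) = 0 for all i): FAILS

Verdict: the first failing condition is complementary_slackness -> comp.

comp


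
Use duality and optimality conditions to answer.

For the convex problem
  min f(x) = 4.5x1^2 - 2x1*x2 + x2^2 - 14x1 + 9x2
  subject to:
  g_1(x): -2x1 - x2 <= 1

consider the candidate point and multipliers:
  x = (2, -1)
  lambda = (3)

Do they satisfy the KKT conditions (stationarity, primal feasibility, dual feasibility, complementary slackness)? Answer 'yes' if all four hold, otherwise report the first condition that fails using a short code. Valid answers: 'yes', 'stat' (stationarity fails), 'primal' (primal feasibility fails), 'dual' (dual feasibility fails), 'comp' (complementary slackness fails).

Gradient of f: grad f(x) = Q x + c = (6, 3)
Constraint values g_i(x) = a_i^T x - b_i:
  g_1((2, -1)) = -4
Stationarity residual: grad f(x) + sum_i lambda_i a_i = (0, 0)
  -> stationarity OK
Primal feasibility (all g_i <= 0): OK
Dual feasibility (all lambda_i >= 0): OK
Complementary slackness (lambda_i * g_i(x) = 0 for all i): FAILS

Verdict: the first failing condition is complementary_slackness -> comp.

comp


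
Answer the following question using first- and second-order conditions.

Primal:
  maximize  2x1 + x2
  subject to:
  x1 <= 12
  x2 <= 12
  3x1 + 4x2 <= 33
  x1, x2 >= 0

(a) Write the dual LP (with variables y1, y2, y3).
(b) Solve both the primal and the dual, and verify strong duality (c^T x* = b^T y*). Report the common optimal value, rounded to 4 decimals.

The standard primal-dual pair for 'max c^T x s.t. A x <= b, x >= 0' is:
  Dual:  min b^T y  s.t.  A^T y >= c,  y >= 0.

So the dual LP is:
  minimize  12y1 + 12y2 + 33y3
  subject to:
    y1 + 3y3 >= 2
    y2 + 4y3 >= 1
    y1, y2, y3 >= 0

Solving the primal: x* = (11, 0).
  primal value c^T x* = 22.
Solving the dual: y* = (0, 0, 0.6667).
  dual value b^T y* = 22.
Strong duality: c^T x* = b^T y*. Confirmed.

22


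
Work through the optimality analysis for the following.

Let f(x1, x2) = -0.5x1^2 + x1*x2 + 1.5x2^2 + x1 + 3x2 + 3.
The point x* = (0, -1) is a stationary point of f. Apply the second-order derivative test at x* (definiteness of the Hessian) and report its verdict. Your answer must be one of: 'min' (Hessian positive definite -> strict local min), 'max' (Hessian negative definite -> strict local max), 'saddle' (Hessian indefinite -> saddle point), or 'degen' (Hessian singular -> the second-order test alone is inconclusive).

Compute the Hessian H = grad^2 f:
  H = [[-1, 1], [1, 3]]
Verify stationarity: grad f(x*) = H x* + g = (0, 0).
Eigenvalues of H: -1.2361, 3.2361.
Eigenvalues have mixed signs, so H is indefinite -> x* is a saddle point.

saddle


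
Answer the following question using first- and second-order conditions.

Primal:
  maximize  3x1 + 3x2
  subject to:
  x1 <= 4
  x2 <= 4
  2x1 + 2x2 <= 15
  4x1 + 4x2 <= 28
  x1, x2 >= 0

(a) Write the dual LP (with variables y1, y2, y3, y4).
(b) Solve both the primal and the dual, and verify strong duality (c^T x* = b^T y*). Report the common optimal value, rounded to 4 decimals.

The standard primal-dual pair for 'max c^T x s.t. A x <= b, x >= 0' is:
  Dual:  min b^T y  s.t.  A^T y >= c,  y >= 0.

So the dual LP is:
  minimize  4y1 + 4y2 + 15y3 + 28y4
  subject to:
    y1 + 2y3 + 4y4 >= 3
    y2 + 2y3 + 4y4 >= 3
    y1, y2, y3, y4 >= 0

Solving the primal: x* = (3, 4).
  primal value c^T x* = 21.
Solving the dual: y* = (0, 0, 0, 0.75).
  dual value b^T y* = 21.
Strong duality: c^T x* = b^T y*. Confirmed.

21


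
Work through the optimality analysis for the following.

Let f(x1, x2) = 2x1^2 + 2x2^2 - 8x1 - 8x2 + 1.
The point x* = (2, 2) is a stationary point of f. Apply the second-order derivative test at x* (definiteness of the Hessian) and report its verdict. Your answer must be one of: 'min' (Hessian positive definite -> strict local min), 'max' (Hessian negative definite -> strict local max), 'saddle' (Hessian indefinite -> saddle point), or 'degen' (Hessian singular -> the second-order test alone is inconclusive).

Compute the Hessian H = grad^2 f:
  H = [[4, 0], [0, 4]]
Verify stationarity: grad f(x*) = H x* + g = (0, 0).
Eigenvalues of H: 4, 4.
Both eigenvalues > 0, so H is positive definite -> x* is a strict local min.

min


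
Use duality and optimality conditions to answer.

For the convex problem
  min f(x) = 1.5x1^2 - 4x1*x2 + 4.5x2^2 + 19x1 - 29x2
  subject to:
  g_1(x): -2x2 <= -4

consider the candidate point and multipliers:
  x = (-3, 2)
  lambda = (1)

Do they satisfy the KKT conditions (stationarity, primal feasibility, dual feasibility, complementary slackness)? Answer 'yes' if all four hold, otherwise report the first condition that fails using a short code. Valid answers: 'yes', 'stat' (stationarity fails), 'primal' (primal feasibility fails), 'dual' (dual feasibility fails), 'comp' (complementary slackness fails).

Gradient of f: grad f(x) = Q x + c = (2, 1)
Constraint values g_i(x) = a_i^T x - b_i:
  g_1((-3, 2)) = 0
Stationarity residual: grad f(x) + sum_i lambda_i a_i = (2, -1)
  -> stationarity FAILS
Primal feasibility (all g_i <= 0): OK
Dual feasibility (all lambda_i >= 0): OK
Complementary slackness (lambda_i * g_i(x) = 0 for all i): OK

Verdict: the first failing condition is stationarity -> stat.

stat


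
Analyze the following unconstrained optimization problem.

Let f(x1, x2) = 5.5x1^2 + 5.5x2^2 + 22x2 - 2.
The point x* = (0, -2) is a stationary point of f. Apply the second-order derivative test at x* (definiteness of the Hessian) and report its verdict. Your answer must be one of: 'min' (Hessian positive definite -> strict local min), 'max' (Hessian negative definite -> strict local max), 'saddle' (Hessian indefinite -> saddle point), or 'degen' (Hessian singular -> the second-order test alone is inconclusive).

Compute the Hessian H = grad^2 f:
  H = [[11, 0], [0, 11]]
Verify stationarity: grad f(x*) = H x* + g = (0, 0).
Eigenvalues of H: 11, 11.
Both eigenvalues > 0, so H is positive definite -> x* is a strict local min.

min


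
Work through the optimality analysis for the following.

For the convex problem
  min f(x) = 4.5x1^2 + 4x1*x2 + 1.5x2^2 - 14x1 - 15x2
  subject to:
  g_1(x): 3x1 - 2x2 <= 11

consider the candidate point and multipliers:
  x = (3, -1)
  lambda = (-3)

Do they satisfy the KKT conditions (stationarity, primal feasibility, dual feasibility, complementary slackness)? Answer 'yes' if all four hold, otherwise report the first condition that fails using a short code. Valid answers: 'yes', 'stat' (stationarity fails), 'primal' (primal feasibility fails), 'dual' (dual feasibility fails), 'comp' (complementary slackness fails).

Gradient of f: grad f(x) = Q x + c = (9, -6)
Constraint values g_i(x) = a_i^T x - b_i:
  g_1((3, -1)) = 0
Stationarity residual: grad f(x) + sum_i lambda_i a_i = (0, 0)
  -> stationarity OK
Primal feasibility (all g_i <= 0): OK
Dual feasibility (all lambda_i >= 0): FAILS
Complementary slackness (lambda_i * g_i(x) = 0 for all i): OK

Verdict: the first failing condition is dual_feasibility -> dual.

dual


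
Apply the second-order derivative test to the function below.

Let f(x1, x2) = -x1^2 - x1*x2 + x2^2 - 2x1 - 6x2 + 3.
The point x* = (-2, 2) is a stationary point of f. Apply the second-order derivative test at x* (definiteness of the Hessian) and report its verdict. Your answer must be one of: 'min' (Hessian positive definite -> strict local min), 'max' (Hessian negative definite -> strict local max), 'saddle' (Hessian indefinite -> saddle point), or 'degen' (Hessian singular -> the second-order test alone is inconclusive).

Compute the Hessian H = grad^2 f:
  H = [[-2, -1], [-1, 2]]
Verify stationarity: grad f(x*) = H x* + g = (0, 0).
Eigenvalues of H: -2.2361, 2.2361.
Eigenvalues have mixed signs, so H is indefinite -> x* is a saddle point.

saddle


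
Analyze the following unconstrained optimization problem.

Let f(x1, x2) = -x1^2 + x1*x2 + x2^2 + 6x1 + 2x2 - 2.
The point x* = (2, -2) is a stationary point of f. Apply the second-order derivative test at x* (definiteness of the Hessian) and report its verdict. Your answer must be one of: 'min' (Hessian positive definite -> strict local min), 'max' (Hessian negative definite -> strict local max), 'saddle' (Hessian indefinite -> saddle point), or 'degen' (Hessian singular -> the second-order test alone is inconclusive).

Compute the Hessian H = grad^2 f:
  H = [[-2, 1], [1, 2]]
Verify stationarity: grad f(x*) = H x* + g = (0, 0).
Eigenvalues of H: -2.2361, 2.2361.
Eigenvalues have mixed signs, so H is indefinite -> x* is a saddle point.

saddle


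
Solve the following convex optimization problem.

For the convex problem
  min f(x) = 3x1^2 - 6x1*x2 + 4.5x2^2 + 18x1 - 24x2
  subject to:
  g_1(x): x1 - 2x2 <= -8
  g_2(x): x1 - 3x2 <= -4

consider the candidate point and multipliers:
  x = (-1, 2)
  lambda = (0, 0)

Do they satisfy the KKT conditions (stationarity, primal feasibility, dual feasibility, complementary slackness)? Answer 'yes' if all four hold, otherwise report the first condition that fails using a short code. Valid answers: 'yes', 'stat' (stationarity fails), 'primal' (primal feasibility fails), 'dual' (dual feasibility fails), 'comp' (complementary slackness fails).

Gradient of f: grad f(x) = Q x + c = (0, 0)
Constraint values g_i(x) = a_i^T x - b_i:
  g_1((-1, 2)) = 3
  g_2((-1, 2)) = -3
Stationarity residual: grad f(x) + sum_i lambda_i a_i = (0, 0)
  -> stationarity OK
Primal feasibility (all g_i <= 0): FAILS
Dual feasibility (all lambda_i >= 0): OK
Complementary slackness (lambda_i * g_i(x) = 0 for all i): OK

Verdict: the first failing condition is primal_feasibility -> primal.

primal


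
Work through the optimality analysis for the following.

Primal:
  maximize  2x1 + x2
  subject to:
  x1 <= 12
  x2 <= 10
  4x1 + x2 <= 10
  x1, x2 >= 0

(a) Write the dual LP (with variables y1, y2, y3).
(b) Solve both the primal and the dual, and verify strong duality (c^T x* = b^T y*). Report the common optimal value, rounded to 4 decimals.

The standard primal-dual pair for 'max c^T x s.t. A x <= b, x >= 0' is:
  Dual:  min b^T y  s.t.  A^T y >= c,  y >= 0.

So the dual LP is:
  minimize  12y1 + 10y2 + 10y3
  subject to:
    y1 + 4y3 >= 2
    y2 + y3 >= 1
    y1, y2, y3 >= 0

Solving the primal: x* = (0, 10).
  primal value c^T x* = 10.
Solving the dual: y* = (0, 0.5, 0.5).
  dual value b^T y* = 10.
Strong duality: c^T x* = b^T y*. Confirmed.

10


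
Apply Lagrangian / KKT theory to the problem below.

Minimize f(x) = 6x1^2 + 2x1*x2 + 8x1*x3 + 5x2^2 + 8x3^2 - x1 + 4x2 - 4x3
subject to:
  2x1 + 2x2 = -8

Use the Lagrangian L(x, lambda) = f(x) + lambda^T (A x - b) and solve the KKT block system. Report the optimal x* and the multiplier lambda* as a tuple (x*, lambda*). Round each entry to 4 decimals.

Form the Lagrangian:
  L(x, lambda) = (1/2) x^T Q x + c^T x + lambda^T (A x - b)
Stationarity (grad_x L = 0): Q x + c + A^T lambda = 0.
Primal feasibility: A x = b.

This gives the KKT block system:
  [ Q   A^T ] [ x     ]   [-c ]
  [ A    0  ] [ lambda ] = [ b ]

Solving the linear system:
  x*      = (-2.0714, -1.9286, 1.2857)
  lambda* = (9.7143)
  f(x*)   = 33.4643

x* = (-2.0714, -1.9286, 1.2857), lambda* = (9.7143)


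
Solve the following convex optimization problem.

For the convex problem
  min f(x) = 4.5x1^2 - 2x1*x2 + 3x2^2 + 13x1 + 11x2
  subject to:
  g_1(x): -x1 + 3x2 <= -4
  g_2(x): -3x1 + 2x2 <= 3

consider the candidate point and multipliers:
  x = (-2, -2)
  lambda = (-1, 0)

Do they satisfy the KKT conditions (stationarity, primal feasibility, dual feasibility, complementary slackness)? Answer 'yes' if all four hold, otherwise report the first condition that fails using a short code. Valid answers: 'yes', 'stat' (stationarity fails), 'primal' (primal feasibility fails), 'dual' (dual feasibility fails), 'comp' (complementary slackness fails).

Gradient of f: grad f(x) = Q x + c = (-1, 3)
Constraint values g_i(x) = a_i^T x - b_i:
  g_1((-2, -2)) = 0
  g_2((-2, -2)) = -1
Stationarity residual: grad f(x) + sum_i lambda_i a_i = (0, 0)
  -> stationarity OK
Primal feasibility (all g_i <= 0): OK
Dual feasibility (all lambda_i >= 0): FAILS
Complementary slackness (lambda_i * g_i(x) = 0 for all i): OK

Verdict: the first failing condition is dual_feasibility -> dual.

dual


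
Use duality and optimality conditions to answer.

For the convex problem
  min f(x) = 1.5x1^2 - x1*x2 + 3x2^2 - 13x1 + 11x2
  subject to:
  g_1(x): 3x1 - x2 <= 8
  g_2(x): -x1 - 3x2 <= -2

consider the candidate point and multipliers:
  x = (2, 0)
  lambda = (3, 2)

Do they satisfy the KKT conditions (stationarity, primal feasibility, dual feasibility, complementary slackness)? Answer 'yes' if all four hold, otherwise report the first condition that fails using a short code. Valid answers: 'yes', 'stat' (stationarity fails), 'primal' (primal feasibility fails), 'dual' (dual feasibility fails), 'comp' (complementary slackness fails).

Gradient of f: grad f(x) = Q x + c = (-7, 9)
Constraint values g_i(x) = a_i^T x - b_i:
  g_1((2, 0)) = -2
  g_2((2, 0)) = 0
Stationarity residual: grad f(x) + sum_i lambda_i a_i = (0, 0)
  -> stationarity OK
Primal feasibility (all g_i <= 0): OK
Dual feasibility (all lambda_i >= 0): OK
Complementary slackness (lambda_i * g_i(x) = 0 for all i): FAILS

Verdict: the first failing condition is complementary_slackness -> comp.

comp


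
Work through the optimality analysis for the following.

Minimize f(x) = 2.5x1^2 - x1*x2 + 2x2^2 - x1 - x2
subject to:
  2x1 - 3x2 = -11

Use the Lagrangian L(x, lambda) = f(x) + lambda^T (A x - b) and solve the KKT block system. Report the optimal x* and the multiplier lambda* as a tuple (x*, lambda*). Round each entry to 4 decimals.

Form the Lagrangian:
  L(x, lambda) = (1/2) x^T Q x + c^T x + lambda^T (A x - b)
Stationarity (grad_x L = 0): Q x + c + A^T lambda = 0.
Primal feasibility: A x = b.

This gives the KKT block system:
  [ Q   A^T ] [ x     ]   [-c ]
  [ A    0  ] [ lambda ] = [ b ]

Solving the linear system:
  x*      = (-0.8163, 3.1224)
  lambda* = (4.102)
  f(x*)   = 21.4082

x* = (-0.8163, 3.1224), lambda* = (4.102)


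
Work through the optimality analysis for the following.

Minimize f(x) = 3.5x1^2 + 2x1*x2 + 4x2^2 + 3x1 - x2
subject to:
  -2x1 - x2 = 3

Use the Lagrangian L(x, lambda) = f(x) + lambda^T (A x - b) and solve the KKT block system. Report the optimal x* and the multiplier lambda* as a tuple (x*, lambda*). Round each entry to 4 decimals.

Form the Lagrangian:
  L(x, lambda) = (1/2) x^T Q x + c^T x + lambda^T (A x - b)
Stationarity (grad_x L = 0): Q x + c + A^T lambda = 0.
Primal feasibility: A x = b.

This gives the KKT block system:
  [ Q   A^T ] [ x     ]   [-c ]
  [ A    0  ] [ lambda ] = [ b ]

Solving the linear system:
  x*      = (-1.5161, 0.0323)
  lambda* = (-3.7742)
  f(x*)   = 3.371

x* = (-1.5161, 0.0323), lambda* = (-3.7742)


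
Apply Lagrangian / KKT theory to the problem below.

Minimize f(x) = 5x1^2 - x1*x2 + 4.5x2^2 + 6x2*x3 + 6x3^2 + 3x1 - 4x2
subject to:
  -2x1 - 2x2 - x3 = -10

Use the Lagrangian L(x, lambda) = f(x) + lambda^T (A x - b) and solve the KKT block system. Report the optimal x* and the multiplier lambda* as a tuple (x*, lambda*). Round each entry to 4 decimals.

Form the Lagrangian:
  L(x, lambda) = (1/2) x^T Q x + c^T x + lambda^T (A x - b)
Stationarity (grad_x L = 0): Q x + c + A^T lambda = 0.
Primal feasibility: A x = b.

This gives the KKT block system:
  [ Q   A^T ] [ x     ]   [-c ]
  [ A    0  ] [ lambda ] = [ b ]

Solving the linear system:
  x*      = (2.0044, 3.4499, -0.9086)
  lambda* = (9.7968)
  f(x*)   = 45.0907

x* = (2.0044, 3.4499, -0.9086), lambda* = (9.7968)


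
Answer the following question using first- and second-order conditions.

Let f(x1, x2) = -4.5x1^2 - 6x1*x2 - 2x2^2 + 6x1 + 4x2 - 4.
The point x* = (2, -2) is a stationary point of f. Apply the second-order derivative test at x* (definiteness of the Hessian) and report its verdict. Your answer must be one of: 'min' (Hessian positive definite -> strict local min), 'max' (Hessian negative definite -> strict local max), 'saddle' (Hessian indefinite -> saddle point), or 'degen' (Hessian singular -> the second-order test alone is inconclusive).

Compute the Hessian H = grad^2 f:
  H = [[-9, -6], [-6, -4]]
Verify stationarity: grad f(x*) = H x* + g = (0, 0).
Eigenvalues of H: -13, 0.
H has a zero eigenvalue (singular; negative semidefinite but not definite), so H is neither positive definite, negative definite, nor indefinite. The second-order test alone is inconclusive -> degen.
(Indeed, f is constant along the null direction of H through x*, so x* is not a strict local extremum.)

degen


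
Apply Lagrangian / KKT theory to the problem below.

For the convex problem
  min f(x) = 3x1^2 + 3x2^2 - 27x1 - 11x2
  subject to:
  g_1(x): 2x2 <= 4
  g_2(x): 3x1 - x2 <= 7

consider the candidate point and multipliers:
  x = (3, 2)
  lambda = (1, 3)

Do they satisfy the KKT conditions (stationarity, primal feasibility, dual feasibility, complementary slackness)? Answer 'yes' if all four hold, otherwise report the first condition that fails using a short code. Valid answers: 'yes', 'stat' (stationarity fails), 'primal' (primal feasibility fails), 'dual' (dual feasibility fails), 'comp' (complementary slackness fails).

Gradient of f: grad f(x) = Q x + c = (-9, 1)
Constraint values g_i(x) = a_i^T x - b_i:
  g_1((3, 2)) = 0
  g_2((3, 2)) = 0
Stationarity residual: grad f(x) + sum_i lambda_i a_i = (0, 0)
  -> stationarity OK
Primal feasibility (all g_i <= 0): OK
Dual feasibility (all lambda_i >= 0): OK
Complementary slackness (lambda_i * g_i(x) = 0 for all i): OK

Verdict: yes, KKT holds.

yes


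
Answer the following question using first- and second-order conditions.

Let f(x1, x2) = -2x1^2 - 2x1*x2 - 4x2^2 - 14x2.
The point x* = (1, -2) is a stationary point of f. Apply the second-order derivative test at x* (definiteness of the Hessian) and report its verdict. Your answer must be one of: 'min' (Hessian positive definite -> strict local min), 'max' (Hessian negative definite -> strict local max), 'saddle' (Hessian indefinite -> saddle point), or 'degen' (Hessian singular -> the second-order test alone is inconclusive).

Compute the Hessian H = grad^2 f:
  H = [[-4, -2], [-2, -8]]
Verify stationarity: grad f(x*) = H x* + g = (0, 0).
Eigenvalues of H: -8.8284, -3.1716.
Both eigenvalues < 0, so H is negative definite -> x* is a strict local max.

max


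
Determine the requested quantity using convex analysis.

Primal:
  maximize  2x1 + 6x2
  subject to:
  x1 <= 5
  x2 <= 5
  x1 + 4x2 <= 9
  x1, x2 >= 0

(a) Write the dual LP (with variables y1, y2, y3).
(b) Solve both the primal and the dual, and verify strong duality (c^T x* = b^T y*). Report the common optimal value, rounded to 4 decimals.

The standard primal-dual pair for 'max c^T x s.t. A x <= b, x >= 0' is:
  Dual:  min b^T y  s.t.  A^T y >= c,  y >= 0.

So the dual LP is:
  minimize  5y1 + 5y2 + 9y3
  subject to:
    y1 + y3 >= 2
    y2 + 4y3 >= 6
    y1, y2, y3 >= 0

Solving the primal: x* = (5, 1).
  primal value c^T x* = 16.
Solving the dual: y* = (0.5, 0, 1.5).
  dual value b^T y* = 16.
Strong duality: c^T x* = b^T y*. Confirmed.

16


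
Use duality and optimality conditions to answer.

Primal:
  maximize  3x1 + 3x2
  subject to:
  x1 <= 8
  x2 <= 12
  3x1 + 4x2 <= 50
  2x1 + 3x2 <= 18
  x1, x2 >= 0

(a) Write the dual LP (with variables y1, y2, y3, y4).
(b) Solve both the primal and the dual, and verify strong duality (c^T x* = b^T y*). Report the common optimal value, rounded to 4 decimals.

The standard primal-dual pair for 'max c^T x s.t. A x <= b, x >= 0' is:
  Dual:  min b^T y  s.t.  A^T y >= c,  y >= 0.

So the dual LP is:
  minimize  8y1 + 12y2 + 50y3 + 18y4
  subject to:
    y1 + 3y3 + 2y4 >= 3
    y2 + 4y3 + 3y4 >= 3
    y1, y2, y3, y4 >= 0

Solving the primal: x* = (8, 0.6667).
  primal value c^T x* = 26.
Solving the dual: y* = (1, 0, 0, 1).
  dual value b^T y* = 26.
Strong duality: c^T x* = b^T y*. Confirmed.

26


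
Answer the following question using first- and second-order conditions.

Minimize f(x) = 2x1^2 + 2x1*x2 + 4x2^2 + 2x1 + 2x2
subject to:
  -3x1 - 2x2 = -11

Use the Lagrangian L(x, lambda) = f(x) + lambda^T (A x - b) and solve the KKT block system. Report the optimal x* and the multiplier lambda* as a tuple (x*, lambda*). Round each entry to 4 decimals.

Form the Lagrangian:
  L(x, lambda) = (1/2) x^T Q x + c^T x + lambda^T (A x - b)
Stationarity (grad_x L = 0): Q x + c + A^T lambda = 0.
Primal feasibility: A x = b.

This gives the KKT block system:
  [ Q   A^T ] [ x     ]   [-c ]
  [ A    0  ] [ lambda ] = [ b ]

Solving the linear system:
  x*      = (3.5, 0.25)
  lambda* = (5.5)
  f(x*)   = 34

x* = (3.5, 0.25), lambda* = (5.5)


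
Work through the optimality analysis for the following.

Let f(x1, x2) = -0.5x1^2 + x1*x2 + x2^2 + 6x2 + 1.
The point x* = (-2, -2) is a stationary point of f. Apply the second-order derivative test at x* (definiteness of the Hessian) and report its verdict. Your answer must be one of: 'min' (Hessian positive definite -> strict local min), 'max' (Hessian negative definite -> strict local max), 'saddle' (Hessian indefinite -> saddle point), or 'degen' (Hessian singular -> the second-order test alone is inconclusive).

Compute the Hessian H = grad^2 f:
  H = [[-1, 1], [1, 2]]
Verify stationarity: grad f(x*) = H x* + g = (0, 0).
Eigenvalues of H: -1.3028, 2.3028.
Eigenvalues have mixed signs, so H is indefinite -> x* is a saddle point.

saddle


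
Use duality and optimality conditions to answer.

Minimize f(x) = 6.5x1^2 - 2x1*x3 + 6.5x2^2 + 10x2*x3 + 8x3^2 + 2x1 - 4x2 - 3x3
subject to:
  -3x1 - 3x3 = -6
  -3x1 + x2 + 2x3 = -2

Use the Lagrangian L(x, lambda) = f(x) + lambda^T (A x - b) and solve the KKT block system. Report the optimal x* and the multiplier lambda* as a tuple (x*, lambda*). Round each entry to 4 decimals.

Form the Lagrangian:
  L(x, lambda) = (1/2) x^T Q x + c^T x + lambda^T (A x - b)
Stationarity (grad_x L = 0): Q x + c + A^T lambda = 0.
Primal feasibility: A x = b.

This gives the KKT block system:
  [ Q   A^T ] [ x     ]   [-c ]
  [ A    0  ] [ lambda ] = [ b ]

Solving the linear system:
  x*      = (1.0891, -0.5543, 0.9109)
  lambda* = (2.6822, 2.0969)
  f(x*)   = 10.9748

x* = (1.0891, -0.5543, 0.9109), lambda* = (2.6822, 2.0969)


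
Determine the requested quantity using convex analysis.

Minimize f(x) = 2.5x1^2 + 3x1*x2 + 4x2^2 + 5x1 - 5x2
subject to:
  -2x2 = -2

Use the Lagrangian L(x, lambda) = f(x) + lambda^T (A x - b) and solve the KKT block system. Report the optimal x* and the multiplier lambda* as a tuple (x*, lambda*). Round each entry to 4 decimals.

Form the Lagrangian:
  L(x, lambda) = (1/2) x^T Q x + c^T x + lambda^T (A x - b)
Stationarity (grad_x L = 0): Q x + c + A^T lambda = 0.
Primal feasibility: A x = b.

This gives the KKT block system:
  [ Q   A^T ] [ x     ]   [-c ]
  [ A    0  ] [ lambda ] = [ b ]

Solving the linear system:
  x*      = (-1.6, 1)
  lambda* = (-0.9)
  f(x*)   = -7.4

x* = (-1.6, 1), lambda* = (-0.9)


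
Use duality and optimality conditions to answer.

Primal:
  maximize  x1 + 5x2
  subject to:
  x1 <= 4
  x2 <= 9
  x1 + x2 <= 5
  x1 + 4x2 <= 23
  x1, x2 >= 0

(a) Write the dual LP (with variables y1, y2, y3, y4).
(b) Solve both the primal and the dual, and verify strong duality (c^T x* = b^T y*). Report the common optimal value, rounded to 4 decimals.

The standard primal-dual pair for 'max c^T x s.t. A x <= b, x >= 0' is:
  Dual:  min b^T y  s.t.  A^T y >= c,  y >= 0.

So the dual LP is:
  minimize  4y1 + 9y2 + 5y3 + 23y4
  subject to:
    y1 + y3 + y4 >= 1
    y2 + y3 + 4y4 >= 5
    y1, y2, y3, y4 >= 0

Solving the primal: x* = (0, 5).
  primal value c^T x* = 25.
Solving the dual: y* = (0, 0, 5, 0).
  dual value b^T y* = 25.
Strong duality: c^T x* = b^T y*. Confirmed.

25


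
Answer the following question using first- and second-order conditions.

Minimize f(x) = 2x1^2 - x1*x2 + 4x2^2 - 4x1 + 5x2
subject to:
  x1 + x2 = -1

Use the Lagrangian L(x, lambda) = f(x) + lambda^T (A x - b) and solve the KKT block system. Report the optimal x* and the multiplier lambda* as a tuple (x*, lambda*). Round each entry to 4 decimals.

Form the Lagrangian:
  L(x, lambda) = (1/2) x^T Q x + c^T x + lambda^T (A x - b)
Stationarity (grad_x L = 0): Q x + c + A^T lambda = 0.
Primal feasibility: A x = b.

This gives the KKT block system:
  [ Q   A^T ] [ x     ]   [-c ]
  [ A    0  ] [ lambda ] = [ b ]

Solving the linear system:
  x*      = (0, -1)
  lambda* = (3)
  f(x*)   = -1

x* = (0, -1), lambda* = (3)


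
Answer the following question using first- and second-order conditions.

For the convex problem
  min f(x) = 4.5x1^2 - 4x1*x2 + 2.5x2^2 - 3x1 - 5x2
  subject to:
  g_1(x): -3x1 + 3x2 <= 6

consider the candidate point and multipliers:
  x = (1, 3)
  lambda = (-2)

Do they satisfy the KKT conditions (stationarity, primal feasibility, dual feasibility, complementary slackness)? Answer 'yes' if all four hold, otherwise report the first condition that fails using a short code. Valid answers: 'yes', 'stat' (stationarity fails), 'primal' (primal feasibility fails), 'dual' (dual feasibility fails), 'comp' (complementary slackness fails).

Gradient of f: grad f(x) = Q x + c = (-6, 6)
Constraint values g_i(x) = a_i^T x - b_i:
  g_1((1, 3)) = 0
Stationarity residual: grad f(x) + sum_i lambda_i a_i = (0, 0)
  -> stationarity OK
Primal feasibility (all g_i <= 0): OK
Dual feasibility (all lambda_i >= 0): FAILS
Complementary slackness (lambda_i * g_i(x) = 0 for all i): OK

Verdict: the first failing condition is dual_feasibility -> dual.

dual


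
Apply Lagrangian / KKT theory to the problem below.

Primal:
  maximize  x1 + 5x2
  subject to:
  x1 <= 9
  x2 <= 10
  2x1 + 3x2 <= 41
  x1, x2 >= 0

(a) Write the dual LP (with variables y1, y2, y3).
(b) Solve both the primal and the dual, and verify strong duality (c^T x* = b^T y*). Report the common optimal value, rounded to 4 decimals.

The standard primal-dual pair for 'max c^T x s.t. A x <= b, x >= 0' is:
  Dual:  min b^T y  s.t.  A^T y >= c,  y >= 0.

So the dual LP is:
  minimize  9y1 + 10y2 + 41y3
  subject to:
    y1 + 2y3 >= 1
    y2 + 3y3 >= 5
    y1, y2, y3 >= 0

Solving the primal: x* = (5.5, 10).
  primal value c^T x* = 55.5.
Solving the dual: y* = (0, 3.5, 0.5).
  dual value b^T y* = 55.5.
Strong duality: c^T x* = b^T y*. Confirmed.

55.5


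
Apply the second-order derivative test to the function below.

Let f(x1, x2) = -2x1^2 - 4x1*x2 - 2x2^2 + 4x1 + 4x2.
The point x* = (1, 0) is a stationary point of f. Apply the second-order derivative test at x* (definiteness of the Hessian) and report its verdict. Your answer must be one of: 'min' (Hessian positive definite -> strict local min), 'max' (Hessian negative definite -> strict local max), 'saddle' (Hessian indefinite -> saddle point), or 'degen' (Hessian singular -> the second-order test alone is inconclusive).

Compute the Hessian H = grad^2 f:
  H = [[-4, -4], [-4, -4]]
Verify stationarity: grad f(x*) = H x* + g = (0, 0).
Eigenvalues of H: -8, 0.
H has a zero eigenvalue (singular; negative semidefinite but not definite), so H is neither positive definite, negative definite, nor indefinite. The second-order test alone is inconclusive -> degen.
(Indeed, f is constant along the null direction of H through x*, so x* is not a strict local extremum.)

degen


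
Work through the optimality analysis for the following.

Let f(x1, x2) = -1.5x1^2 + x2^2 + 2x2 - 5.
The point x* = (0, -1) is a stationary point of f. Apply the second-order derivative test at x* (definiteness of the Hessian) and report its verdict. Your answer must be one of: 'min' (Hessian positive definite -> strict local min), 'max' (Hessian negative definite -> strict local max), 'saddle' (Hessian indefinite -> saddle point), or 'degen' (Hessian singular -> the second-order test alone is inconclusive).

Compute the Hessian H = grad^2 f:
  H = [[-3, 0], [0, 2]]
Verify stationarity: grad f(x*) = H x* + g = (0, 0).
Eigenvalues of H: -3, 2.
Eigenvalues have mixed signs, so H is indefinite -> x* is a saddle point.

saddle


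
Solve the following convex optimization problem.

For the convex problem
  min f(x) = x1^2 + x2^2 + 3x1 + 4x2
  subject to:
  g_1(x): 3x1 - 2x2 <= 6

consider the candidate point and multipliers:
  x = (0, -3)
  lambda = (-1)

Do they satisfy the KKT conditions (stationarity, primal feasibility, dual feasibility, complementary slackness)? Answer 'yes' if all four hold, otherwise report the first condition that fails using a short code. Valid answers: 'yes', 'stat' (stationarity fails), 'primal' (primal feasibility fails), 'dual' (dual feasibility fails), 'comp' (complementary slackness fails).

Gradient of f: grad f(x) = Q x + c = (3, -2)
Constraint values g_i(x) = a_i^T x - b_i:
  g_1((0, -3)) = 0
Stationarity residual: grad f(x) + sum_i lambda_i a_i = (0, 0)
  -> stationarity OK
Primal feasibility (all g_i <= 0): OK
Dual feasibility (all lambda_i >= 0): FAILS
Complementary slackness (lambda_i * g_i(x) = 0 for all i): OK

Verdict: the first failing condition is dual_feasibility -> dual.

dual


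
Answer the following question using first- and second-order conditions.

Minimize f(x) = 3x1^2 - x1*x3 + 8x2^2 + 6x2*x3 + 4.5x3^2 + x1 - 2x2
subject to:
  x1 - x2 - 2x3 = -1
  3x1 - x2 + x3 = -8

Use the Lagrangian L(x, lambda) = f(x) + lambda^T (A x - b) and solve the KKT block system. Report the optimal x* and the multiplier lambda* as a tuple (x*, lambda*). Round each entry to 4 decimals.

Form the Lagrangian:
  L(x, lambda) = (1/2) x^T Q x + c^T x + lambda^T (A x - b)
Stationarity (grad_x L = 0): Q x + c + A^T lambda = 0.
Primal feasibility: A x = b.

This gives the KKT block system:
  [ Q   A^T ] [ x     ]   [-c ]
  [ A    0  ] [ lambda ] = [ b ]

Solving the linear system:
  x*      = (-2.117, 0.727, -0.922)
  lambda* = (0.7604, 3.3398)
  f(x*)   = 11.954

x* = (-2.117, 0.727, -0.922), lambda* = (0.7604, 3.3398)


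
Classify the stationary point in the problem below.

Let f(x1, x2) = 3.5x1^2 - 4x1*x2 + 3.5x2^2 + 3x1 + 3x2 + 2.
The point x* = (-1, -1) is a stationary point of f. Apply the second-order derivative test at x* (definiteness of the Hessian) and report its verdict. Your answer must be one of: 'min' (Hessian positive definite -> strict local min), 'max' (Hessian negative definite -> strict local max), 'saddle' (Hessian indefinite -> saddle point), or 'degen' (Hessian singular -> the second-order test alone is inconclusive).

Compute the Hessian H = grad^2 f:
  H = [[7, -4], [-4, 7]]
Verify stationarity: grad f(x*) = H x* + g = (0, 0).
Eigenvalues of H: 3, 11.
Both eigenvalues > 0, so H is positive definite -> x* is a strict local min.

min


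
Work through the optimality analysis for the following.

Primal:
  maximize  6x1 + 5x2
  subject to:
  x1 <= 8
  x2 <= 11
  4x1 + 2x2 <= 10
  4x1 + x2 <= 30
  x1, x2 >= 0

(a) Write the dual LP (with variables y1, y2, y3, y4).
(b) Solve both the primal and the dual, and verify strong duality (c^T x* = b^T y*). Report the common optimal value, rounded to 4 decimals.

The standard primal-dual pair for 'max c^T x s.t. A x <= b, x >= 0' is:
  Dual:  min b^T y  s.t.  A^T y >= c,  y >= 0.

So the dual LP is:
  minimize  8y1 + 11y2 + 10y3 + 30y4
  subject to:
    y1 + 4y3 + 4y4 >= 6
    y2 + 2y3 + y4 >= 5
    y1, y2, y3, y4 >= 0

Solving the primal: x* = (0, 5).
  primal value c^T x* = 25.
Solving the dual: y* = (0, 0, 2.5, 0).
  dual value b^T y* = 25.
Strong duality: c^T x* = b^T y*. Confirmed.

25
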